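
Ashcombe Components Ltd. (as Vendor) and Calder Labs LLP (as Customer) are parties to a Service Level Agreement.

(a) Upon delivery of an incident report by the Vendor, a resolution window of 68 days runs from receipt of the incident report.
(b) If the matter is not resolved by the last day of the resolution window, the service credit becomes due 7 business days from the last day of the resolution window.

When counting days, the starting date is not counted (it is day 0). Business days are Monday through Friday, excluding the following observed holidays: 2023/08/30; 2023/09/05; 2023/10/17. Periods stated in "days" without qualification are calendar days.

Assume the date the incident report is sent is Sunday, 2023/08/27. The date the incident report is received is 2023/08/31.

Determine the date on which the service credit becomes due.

The last day of the resolution window: 2023/08/31 + 68 days = 2023/11/07.
From Tuesday, 2023/11/07, 7 business days (Nov 8, Nov 9, Nov 10, Nov 13, Nov 14, Nov 15, Nov 16, skipping weekends) brings us to Thursday, 2023/11/16, which is the date on which the service credit becomes due.

2023/11/16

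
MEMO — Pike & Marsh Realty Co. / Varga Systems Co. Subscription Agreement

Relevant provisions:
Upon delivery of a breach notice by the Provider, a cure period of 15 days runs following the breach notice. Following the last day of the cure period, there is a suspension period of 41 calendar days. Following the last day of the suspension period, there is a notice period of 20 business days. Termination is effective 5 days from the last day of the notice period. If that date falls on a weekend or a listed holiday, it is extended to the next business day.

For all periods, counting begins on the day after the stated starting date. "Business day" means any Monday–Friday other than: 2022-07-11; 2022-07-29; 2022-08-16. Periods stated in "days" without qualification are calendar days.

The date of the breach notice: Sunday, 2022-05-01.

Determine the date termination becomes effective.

The last day of the cure period: 15 calendar days after 2022-05-01 is 2022-05-16.
Adding 41 calendar days to 2022-05-16 gives 2022-06-26, which is the last day of the suspension period.
The last day of the notice period: 20 business days after Sunday, 2022-06-26, skipping weekends and the listed holiday on Jul 11 — Jun 27, Jun 28, Jun 29, Jun 30, …, Jul 21, Jul 22, Jul 25 — lands on Monday, 2022-07-25.
Adding 5 calendar days to 2022-07-25 gives 2022-07-30, which is the date termination becomes effective. That falls on a Saturday, so it rolls to the next business day, Monday, 2022-08-01.

2022-08-01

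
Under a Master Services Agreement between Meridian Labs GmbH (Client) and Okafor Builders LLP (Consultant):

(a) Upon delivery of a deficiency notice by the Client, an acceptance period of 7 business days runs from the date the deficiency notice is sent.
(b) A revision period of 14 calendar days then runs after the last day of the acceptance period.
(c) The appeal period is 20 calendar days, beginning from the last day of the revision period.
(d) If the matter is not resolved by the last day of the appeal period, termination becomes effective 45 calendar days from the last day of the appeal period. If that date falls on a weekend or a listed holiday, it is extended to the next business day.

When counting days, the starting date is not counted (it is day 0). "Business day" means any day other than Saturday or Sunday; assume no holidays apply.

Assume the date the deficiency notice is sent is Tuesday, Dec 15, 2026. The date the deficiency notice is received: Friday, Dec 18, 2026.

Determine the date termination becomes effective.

Mar 15, 2027

The last day of the acceptance period: 7 business days after Tuesday, Dec 15, 2026, skipping weekends — Dec 16, Dec 17, Dec 18, Dec 21, Dec 22, Dec 23, Dec 24 — lands on Thursday, Dec 24, 2026.
The last day of the revision period: Dec 24, 2026 + 14 days = Jan 7, 2027.
The last day of the appeal period: 20 calendar days after Jan 7, 2027 is Jan 27, 2027.
Adding 45 calendar days to Jan 27, 2027 gives Mar 13, 2027, which is the date termination becomes effective. That falls on a Saturday, so it rolls to the next business day, Monday, Mar 15, 2027.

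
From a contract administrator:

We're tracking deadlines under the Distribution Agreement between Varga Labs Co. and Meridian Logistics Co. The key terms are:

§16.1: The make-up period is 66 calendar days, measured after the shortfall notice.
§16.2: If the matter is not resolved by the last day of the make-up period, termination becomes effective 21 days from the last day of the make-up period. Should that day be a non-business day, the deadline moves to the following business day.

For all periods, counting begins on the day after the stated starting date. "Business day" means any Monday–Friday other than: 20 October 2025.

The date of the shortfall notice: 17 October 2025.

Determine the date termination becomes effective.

12 January 2026

The last day of the make-up period: 17 October 2025 + 66 days = 22 December 2025.
Adding 21 calendar days to 22 December 2025 gives 12 January 2026, which is the date termination becomes effective. 12 January 2026 is a Monday and is not a listed holiday, so no roll-forward applies.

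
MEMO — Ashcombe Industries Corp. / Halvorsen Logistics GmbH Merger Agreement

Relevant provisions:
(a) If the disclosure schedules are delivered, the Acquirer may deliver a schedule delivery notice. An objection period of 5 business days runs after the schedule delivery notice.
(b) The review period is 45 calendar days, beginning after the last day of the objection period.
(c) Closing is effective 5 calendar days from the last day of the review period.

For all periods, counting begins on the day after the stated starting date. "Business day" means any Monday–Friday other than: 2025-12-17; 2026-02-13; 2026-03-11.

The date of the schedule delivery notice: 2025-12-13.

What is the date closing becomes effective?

2026-02-10

From Saturday, 2025-12-13, 5 business days (Dec 15, Dec 16, Dec 18, Dec 19, Dec 22, skipping weekends and the listed holiday on Dec 17) brings us to Monday, 2025-12-22, which is the last day of the objection period.
The last day of the review period: 2025-12-22 + 45 days = 2026-02-05.
The date closing becomes effective: 2026-02-05 + 5 days = 2026-02-10.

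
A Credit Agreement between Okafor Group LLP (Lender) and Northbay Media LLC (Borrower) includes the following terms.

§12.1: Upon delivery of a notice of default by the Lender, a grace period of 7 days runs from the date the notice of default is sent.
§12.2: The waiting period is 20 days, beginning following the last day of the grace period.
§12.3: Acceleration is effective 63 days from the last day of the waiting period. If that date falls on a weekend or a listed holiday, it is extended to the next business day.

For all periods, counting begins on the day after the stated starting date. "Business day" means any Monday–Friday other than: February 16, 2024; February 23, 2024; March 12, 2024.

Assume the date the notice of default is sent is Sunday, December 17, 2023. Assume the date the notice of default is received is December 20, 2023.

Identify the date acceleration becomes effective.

The last day of the grace period: December 17, 2023 + 7 days = December 24, 2023.
The last day of the waiting period: 20 calendar days after December 24, 2023 is January 13, 2024.
Adding 63 calendar days to January 13, 2024 gives March 16, 2024, which is the date acceleration becomes effective. That falls on a Saturday, so it rolls to the next business day, Monday, March 18, 2024.

March 18, 2024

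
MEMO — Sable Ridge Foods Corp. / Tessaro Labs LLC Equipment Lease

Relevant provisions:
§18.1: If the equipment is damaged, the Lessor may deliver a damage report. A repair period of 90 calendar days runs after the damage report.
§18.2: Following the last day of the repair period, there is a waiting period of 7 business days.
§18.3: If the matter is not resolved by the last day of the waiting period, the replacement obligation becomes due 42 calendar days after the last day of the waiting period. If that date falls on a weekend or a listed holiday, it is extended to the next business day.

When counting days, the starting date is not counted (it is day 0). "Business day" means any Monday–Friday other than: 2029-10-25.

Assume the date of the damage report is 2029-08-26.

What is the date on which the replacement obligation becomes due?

The last day of the repair period: 90 calendar days after 2029-08-26 is 2029-11-24.
From Saturday, 2029-11-24, 7 business days (Nov 26, Nov 27, Nov 28, Nov 29, Nov 30, Dec 3, Dec 4, skipping weekends) brings us to Tuesday, 2029-12-04, which is the last day of the waiting period.
The date on which the replacement obligation becomes due: 2029-12-04 + 42 days = 2030-01-15. 2030-01-15 is a Tuesday and is not a listed holiday, so no roll-forward applies.

2030-01-15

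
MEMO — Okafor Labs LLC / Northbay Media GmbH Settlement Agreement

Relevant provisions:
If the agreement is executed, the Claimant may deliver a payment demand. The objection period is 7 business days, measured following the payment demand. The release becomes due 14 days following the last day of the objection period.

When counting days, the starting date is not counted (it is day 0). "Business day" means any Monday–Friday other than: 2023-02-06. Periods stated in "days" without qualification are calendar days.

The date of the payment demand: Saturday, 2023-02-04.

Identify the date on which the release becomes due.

The last day of the objection period: counting 7 business days from Saturday, 2023-02-04 (Feb 7, Feb 8, Feb 9, Feb 10, Feb 13, Feb 14, Feb 15, skipping weekends and the listed holiday on Feb 6) reaches Wednesday, 2023-02-15.
The date on which the release becomes due: 2023-02-15 + 14 days = 2023-03-01.

2023-03-01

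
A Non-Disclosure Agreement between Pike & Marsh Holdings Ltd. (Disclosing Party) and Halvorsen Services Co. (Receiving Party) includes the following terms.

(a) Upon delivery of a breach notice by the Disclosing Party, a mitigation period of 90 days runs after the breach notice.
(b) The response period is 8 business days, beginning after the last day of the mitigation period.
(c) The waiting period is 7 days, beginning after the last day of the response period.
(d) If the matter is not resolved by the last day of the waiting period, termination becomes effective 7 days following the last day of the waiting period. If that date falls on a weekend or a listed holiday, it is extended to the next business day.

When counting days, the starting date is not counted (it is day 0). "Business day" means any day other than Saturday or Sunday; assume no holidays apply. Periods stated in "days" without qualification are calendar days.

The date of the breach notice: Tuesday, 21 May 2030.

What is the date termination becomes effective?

12 September 2030

Adding 90 calendar days to 21 May 2030 gives 19 August 2030, which is the last day of the mitigation period.
The last day of the response period: counting 8 business days from Monday, 19 August 2030 (Aug 20, Aug 21, Aug 22, Aug 23, Aug 26, Aug 27, Aug 28, Aug 29, skipping weekends) reaches Thursday, 29 August 2030.
The last day of the waiting period: 7 calendar days after 29 August 2030 is 5 September 2030.
The date termination becomes effective: 7 calendar days after 5 September 2030 is 12 September 2030. 12 September 2030 is a Thursday, so no roll-forward applies.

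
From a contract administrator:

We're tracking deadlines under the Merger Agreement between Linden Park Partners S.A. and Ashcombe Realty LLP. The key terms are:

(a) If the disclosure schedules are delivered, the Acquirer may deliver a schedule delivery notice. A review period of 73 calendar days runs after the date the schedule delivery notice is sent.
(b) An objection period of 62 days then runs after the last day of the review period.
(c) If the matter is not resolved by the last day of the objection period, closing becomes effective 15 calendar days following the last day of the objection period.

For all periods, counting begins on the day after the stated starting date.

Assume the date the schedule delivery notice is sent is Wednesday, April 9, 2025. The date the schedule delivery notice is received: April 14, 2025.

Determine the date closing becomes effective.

September 6, 2025

The last day of the review period: April 9, 2025 + 73 days = June 21, 2025.
Adding 62 calendar days to June 21, 2025 gives August 22, 2025, which is the last day of the objection period.
Adding 15 calendar days to August 22, 2025 gives September 6, 2025, which is the date closing becomes effective.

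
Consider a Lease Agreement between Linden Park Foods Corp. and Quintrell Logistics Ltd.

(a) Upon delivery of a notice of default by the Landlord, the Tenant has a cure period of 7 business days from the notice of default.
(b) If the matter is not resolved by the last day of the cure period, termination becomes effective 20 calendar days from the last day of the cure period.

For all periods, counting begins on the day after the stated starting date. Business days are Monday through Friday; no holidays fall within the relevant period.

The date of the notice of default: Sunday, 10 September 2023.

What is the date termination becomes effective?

9 October 2023

The last day of the cure period: counting 7 business days from Sunday, 10 September 2023 (Sep 11, Sep 12, Sep 13, Sep 14, Sep 15, Sep 18, Sep 19, skipping weekends) reaches Tuesday, 19 September 2023.
The date termination becomes effective: 19 September 2023 + 20 days = 9 October 2023.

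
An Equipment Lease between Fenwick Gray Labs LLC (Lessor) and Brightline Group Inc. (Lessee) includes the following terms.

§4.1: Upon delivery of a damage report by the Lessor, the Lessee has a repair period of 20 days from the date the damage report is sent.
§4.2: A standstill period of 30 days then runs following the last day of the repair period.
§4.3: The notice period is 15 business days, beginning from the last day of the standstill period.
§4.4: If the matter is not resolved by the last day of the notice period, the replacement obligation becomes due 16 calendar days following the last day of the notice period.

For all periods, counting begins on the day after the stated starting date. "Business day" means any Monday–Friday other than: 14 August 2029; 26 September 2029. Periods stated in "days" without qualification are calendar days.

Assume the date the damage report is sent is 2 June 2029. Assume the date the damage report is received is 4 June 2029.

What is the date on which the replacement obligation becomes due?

Adding 20 calendar days to 2 June 2029 gives 22 June 2029, which is the last day of the repair period.
The last day of the standstill period: 22 June 2029 + 30 days = 22 July 2029.
The last day of the notice period: 15 business days after Sunday, 22 July 2029, skipping weekends — Jul 23, Jul 24, Jul 25, Jul 26, …, Aug 8, Aug 9, Aug 10 — lands on Friday, 10 August 2029.
The date on which the replacement obligation becomes due: 16 calendar days after 10 August 2029 is 26 August 2029.

26 August 2029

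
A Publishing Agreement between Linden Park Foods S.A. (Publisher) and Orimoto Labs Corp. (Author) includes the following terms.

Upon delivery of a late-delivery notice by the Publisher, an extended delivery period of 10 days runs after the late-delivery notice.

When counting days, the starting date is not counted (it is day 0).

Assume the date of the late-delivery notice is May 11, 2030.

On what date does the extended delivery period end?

The last day of the extended delivery period: 10 calendar days after May 11, 2030 is May 21, 2030.

May 21, 2030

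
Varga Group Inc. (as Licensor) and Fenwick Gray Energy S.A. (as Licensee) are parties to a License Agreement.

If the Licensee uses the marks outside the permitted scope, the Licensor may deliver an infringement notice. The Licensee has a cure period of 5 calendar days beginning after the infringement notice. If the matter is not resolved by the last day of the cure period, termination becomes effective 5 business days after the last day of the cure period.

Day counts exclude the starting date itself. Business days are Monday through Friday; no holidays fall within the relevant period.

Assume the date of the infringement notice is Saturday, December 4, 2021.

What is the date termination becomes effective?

Adding 5 calendar days to December 4, 2021 gives December 9, 2021, which is the last day of the cure period.
The date termination becomes effective: counting 5 business days from Thursday, December 9, 2021 (Dec 10, Dec 13, Dec 14, Dec 15, Dec 16, skipping weekends) reaches Thursday, December 16, 2021.

December 16, 2021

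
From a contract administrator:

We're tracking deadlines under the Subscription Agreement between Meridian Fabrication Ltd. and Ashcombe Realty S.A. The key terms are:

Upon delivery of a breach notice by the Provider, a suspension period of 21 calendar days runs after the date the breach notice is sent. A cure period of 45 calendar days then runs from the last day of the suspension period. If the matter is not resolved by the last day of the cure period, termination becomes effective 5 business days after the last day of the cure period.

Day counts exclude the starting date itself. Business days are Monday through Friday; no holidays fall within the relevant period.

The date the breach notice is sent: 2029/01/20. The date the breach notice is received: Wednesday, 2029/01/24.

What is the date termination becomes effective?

2029/04/03

The last day of the suspension period: 2029/01/20 + 21 days = 2029/02/10.
Adding 45 calendar days to 2029/02/10 gives 2029/03/27, which is the last day of the cure period.
From Tuesday, 2029/03/27, 5 business days (Mar 28, Mar 29, Mar 30, Apr 2, Apr 3, skipping weekends) brings us to Tuesday, 2029/04/03, which is the date termination becomes effective.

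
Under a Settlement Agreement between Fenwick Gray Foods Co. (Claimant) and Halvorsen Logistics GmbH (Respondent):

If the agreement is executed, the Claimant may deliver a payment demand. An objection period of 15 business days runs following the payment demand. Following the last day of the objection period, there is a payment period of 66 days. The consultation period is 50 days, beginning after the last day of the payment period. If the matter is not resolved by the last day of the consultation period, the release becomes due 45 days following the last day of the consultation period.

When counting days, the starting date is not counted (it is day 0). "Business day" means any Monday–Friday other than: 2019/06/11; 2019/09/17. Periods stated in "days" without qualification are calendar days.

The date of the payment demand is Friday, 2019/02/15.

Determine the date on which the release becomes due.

2019/08/16

From Friday, 2019/02/15, 15 business days (Feb 18, Feb 19, Feb 20, Feb 21, …, Mar 6, Mar 7, Mar 8, skipping weekends) brings us to Friday, 2019/03/08, which is the last day of the objection period.
The last day of the payment period: 66 calendar days after 2019/03/08 is 2019/05/13.
The last day of the consultation period: 50 calendar days after 2019/05/13 is 2019/07/02.
The date on which the release becomes due: 2019/07/02 + 45 days = 2019/08/16.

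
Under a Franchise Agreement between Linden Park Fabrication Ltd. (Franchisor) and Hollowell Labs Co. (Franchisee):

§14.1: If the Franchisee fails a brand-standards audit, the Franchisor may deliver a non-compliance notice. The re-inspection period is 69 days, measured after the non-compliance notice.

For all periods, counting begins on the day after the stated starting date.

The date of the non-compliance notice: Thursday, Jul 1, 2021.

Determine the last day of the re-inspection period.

Sep 8, 2021

Adding 69 calendar days to Jul 1, 2021 gives Sep 8, 2021, which is the last day of the re-inspection period.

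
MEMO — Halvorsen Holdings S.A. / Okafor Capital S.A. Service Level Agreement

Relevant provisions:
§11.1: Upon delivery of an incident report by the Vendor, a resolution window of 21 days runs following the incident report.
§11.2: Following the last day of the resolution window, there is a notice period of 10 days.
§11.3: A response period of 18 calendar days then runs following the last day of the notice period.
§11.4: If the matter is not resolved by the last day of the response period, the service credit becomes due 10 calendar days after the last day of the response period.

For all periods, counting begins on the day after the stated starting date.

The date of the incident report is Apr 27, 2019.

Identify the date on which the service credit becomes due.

Jun 25, 2019

The last day of the resolution window: Apr 27, 2019 + 21 days = May 18, 2019.
The last day of the notice period: 10 calendar days after May 18, 2019 is May 28, 2019.
The last day of the response period: 18 calendar days after May 28, 2019 is Jun 15, 2019.
The date on which the service credit becomes due: Jun 15, 2019 + 10 days = Jun 25, 2019.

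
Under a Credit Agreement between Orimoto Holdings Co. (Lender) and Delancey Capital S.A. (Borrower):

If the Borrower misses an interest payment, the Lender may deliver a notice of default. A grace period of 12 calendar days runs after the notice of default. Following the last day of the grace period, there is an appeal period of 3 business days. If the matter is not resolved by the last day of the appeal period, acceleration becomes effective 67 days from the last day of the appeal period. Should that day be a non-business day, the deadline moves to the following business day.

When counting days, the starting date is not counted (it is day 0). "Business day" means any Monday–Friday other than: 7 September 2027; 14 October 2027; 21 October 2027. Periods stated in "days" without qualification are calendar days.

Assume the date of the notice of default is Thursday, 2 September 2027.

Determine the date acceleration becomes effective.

23 November 2027

The last day of the grace period: 2 September 2027 + 12 days = 14 September 2027.
The last day of the appeal period: counting 3 business days from Tuesday, 14 September 2027 (Sep 15, Sep 16, Sep 17, skipping weekends) reaches Friday, 17 September 2027.
The date acceleration becomes effective: 17 September 2027 + 67 days = 23 November 2027. 23 November 2027 is a Tuesday and is not a listed holiday, so no roll-forward applies.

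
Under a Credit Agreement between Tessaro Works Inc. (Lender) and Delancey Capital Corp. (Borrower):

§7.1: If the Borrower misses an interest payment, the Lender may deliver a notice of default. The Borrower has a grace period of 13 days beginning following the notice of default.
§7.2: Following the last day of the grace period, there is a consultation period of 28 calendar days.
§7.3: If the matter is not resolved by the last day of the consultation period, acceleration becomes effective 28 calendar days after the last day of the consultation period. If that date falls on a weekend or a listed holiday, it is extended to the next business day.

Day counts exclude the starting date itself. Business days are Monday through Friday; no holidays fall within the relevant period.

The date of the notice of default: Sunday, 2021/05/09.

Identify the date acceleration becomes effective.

Adding 13 calendar days to 2021/05/09 gives 2021/05/22, which is the last day of the grace period.
Adding 28 calendar days to 2021/05/22 gives 2021/06/19, which is the last day of the consultation period.
Adding 28 calendar days to 2021/06/19 gives 2021/07/17, which is the date acceleration becomes effective. That falls on a Saturday, so it rolls to the next business day, Monday, 2021/07/19.

2021/07/19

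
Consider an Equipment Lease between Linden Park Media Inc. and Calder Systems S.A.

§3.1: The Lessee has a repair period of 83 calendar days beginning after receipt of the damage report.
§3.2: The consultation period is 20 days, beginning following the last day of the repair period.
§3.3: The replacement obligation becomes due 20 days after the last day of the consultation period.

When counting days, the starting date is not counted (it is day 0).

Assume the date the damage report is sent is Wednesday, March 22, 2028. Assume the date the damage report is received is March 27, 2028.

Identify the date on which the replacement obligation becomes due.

July 28, 2028

The last day of the repair period: 83 calendar days after March 27, 2028 is June 18, 2028.
The last day of the consultation period: 20 calendar days after June 18, 2028 is July 8, 2028.
The date on which the replacement obligation becomes due: July 8, 2028 + 20 days = July 28, 2028.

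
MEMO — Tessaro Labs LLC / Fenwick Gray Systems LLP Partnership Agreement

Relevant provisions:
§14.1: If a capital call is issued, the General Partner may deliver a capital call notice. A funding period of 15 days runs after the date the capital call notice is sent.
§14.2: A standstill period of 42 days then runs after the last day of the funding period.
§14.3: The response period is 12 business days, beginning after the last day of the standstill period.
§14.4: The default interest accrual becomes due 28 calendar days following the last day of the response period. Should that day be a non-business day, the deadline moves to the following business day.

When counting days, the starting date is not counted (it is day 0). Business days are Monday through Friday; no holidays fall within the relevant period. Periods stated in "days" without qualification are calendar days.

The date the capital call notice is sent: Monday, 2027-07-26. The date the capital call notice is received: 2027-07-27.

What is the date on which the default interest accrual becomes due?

The last day of the funding period: 2027-07-26 + 15 days = 2027-08-10.
The last day of the standstill period: 2027-08-10 + 42 days = 2027-09-21.
The last day of the response period: counting 12 business days from Tuesday, 2027-09-21 (Sep 22, Sep 23, Sep 24, Sep 27, …, Oct 5, Oct 6, Oct 7, skipping weekends) reaches Thursday, 2027-10-07.
Adding 28 calendar days to 2027-10-07 gives 2027-11-04, which is the date on which the default interest accrual becomes due. 2027-11-04 is a Thursday, so no roll-forward applies.

2027-11-04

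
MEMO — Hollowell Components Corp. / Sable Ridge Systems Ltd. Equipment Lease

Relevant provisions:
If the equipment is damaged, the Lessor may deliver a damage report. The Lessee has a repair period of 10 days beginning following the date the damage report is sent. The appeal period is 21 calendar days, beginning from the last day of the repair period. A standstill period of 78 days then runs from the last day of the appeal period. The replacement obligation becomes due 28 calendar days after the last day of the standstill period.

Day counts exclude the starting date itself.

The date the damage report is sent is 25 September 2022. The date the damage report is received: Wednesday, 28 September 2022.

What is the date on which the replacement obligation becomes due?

The last day of the repair period: 25 September 2022 + 10 days = 5 October 2022.
The last day of the appeal period: 21 calendar days after 5 October 2022 is 26 October 2022.
Adding 78 calendar days to 26 October 2022 gives 12 January 2023, which is the last day of the standstill period.
Adding 28 calendar days to 12 January 2023 gives 9 February 2023, which is the date on which the replacement obligation becomes due.

9 February 2023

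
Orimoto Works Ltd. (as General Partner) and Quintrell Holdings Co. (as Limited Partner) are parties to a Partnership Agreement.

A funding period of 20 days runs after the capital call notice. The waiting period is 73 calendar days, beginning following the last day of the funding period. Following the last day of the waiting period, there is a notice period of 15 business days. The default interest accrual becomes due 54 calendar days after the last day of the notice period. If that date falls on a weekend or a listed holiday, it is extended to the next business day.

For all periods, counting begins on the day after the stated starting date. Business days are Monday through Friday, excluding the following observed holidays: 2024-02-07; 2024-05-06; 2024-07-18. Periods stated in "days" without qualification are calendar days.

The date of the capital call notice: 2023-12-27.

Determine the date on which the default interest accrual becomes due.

2024-06-12

The last day of the funding period: 2023-12-27 + 20 days = 2024-01-16.
Adding 73 calendar days to 2024-01-16 gives 2024-03-29, which is the last day of the waiting period.
The last day of the notice period: 15 business days after Friday, 2024-03-29, skipping weekends — Apr 1, Apr 2, Apr 3, Apr 4, …, Apr 17, Apr 18, Apr 19 — lands on Friday, 2024-04-19.
The date on which the default interest accrual becomes due: 54 calendar days after 2024-04-19 is 2024-06-12. 2024-06-12 is a Wednesday and is not a listed holiday, so no roll-forward applies.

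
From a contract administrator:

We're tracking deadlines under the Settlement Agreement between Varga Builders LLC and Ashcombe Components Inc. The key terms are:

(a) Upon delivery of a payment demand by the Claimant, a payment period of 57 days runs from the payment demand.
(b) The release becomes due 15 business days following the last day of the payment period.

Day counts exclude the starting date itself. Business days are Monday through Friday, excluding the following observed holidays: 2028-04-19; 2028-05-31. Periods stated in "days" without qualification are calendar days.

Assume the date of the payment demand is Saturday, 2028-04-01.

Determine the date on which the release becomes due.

2028-06-19

Adding 57 calendar days to 2028-04-01 gives 2028-05-28, which is the last day of the payment period.
From Sunday, 2028-05-28, 15 business days (May 29, May 30, Jun 1, Jun 2, …, Jun 15, Jun 16, Jun 19, skipping weekends and the listed holiday on May 31) brings us to Monday, 2028-06-19, which is the date on which the release becomes due.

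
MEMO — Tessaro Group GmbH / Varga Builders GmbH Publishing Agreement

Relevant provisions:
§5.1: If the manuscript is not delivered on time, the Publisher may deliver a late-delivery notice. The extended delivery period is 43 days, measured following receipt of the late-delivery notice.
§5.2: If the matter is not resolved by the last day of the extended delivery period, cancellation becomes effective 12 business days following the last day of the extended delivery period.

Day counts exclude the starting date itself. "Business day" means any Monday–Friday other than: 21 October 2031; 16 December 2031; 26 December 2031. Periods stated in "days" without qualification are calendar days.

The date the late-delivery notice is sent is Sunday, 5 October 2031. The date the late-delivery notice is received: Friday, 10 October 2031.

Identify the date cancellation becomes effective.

9 December 2031

Adding 43 calendar days to 10 October 2031 gives 22 November 2031, which is the last day of the extended delivery period.
The date cancellation becomes effective: counting 12 business days from Saturday, 22 November 2031 (Nov 24, Nov 25, Nov 26, Nov 27, …, Dec 5, Dec 8, Dec 9, skipping weekends) reaches Tuesday, 9 December 2031.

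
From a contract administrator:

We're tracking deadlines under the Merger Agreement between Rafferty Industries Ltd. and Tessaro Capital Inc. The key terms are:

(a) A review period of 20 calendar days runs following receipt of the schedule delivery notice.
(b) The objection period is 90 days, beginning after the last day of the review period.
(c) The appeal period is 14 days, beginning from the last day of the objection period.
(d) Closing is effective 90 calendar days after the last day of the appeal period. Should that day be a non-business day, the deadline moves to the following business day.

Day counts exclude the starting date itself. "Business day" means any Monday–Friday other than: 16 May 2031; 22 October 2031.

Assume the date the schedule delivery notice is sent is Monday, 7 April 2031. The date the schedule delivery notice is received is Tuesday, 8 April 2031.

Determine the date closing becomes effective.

10 November 2031

Adding 20 calendar days to 8 April 2031 gives 28 April 2031, which is the last day of the review period.
The last day of the objection period: 28 April 2031 + 90 days = 27 July 2031.
Adding 14 calendar days to 27 July 2031 gives 10 August 2031, which is the last day of the appeal period.
The date closing becomes effective: 10 August 2031 + 90 days = 8 November 2031. That falls on a Saturday, so it rolls to the next business day, Monday, 10 November 2031.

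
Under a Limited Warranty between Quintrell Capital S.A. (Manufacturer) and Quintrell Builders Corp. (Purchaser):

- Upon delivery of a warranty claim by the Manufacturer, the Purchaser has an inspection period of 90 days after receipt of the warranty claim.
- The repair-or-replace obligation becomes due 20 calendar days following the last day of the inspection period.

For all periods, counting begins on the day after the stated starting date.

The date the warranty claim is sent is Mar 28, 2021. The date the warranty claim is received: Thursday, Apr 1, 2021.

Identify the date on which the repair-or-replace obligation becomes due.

Jul 20, 2021

The last day of the inspection period: 90 calendar days after Apr 1, 2021 is Jun 30, 2021.
The date on which the repair-or-replace obligation becomes due: 20 calendar days after Jun 30, 2021 is Jul 20, 2021.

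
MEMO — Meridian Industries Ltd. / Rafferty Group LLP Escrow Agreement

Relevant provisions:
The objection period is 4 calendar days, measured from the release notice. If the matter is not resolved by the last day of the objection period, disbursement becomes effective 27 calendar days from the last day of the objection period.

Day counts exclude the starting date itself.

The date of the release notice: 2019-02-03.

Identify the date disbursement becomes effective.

Adding 4 calendar days to 2019-02-03 gives 2019-02-07, which is the last day of the objection period.
The date disbursement becomes effective: 27 calendar days after 2019-02-07 is 2019-03-06.

2019-03-06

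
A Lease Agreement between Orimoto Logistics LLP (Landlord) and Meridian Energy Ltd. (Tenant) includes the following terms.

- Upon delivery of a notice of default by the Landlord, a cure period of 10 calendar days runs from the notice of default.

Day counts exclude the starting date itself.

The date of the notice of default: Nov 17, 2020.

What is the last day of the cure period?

Nov 27, 2020

The last day of the cure period: Nov 17, 2020 + 10 days = Nov 27, 2020.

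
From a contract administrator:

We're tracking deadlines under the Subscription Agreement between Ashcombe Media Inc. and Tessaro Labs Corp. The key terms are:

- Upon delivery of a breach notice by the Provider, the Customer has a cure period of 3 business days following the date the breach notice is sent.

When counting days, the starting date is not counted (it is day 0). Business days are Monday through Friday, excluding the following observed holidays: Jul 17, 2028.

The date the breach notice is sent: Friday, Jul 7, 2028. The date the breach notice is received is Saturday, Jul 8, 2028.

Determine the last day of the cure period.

Jul 12, 2028

The last day of the cure period: counting 3 business days from Friday, Jul 7, 2028 (Jul 10, Jul 11, Jul 12, skipping weekends) reaches Wednesday, Jul 12, 2028.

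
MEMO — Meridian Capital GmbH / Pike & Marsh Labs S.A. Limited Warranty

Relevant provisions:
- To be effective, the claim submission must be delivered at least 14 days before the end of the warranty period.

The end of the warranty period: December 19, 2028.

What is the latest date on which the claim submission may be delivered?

December 5, 2028

Counting back 14 calendar days from December 19, 2028 gives December 5, 2028.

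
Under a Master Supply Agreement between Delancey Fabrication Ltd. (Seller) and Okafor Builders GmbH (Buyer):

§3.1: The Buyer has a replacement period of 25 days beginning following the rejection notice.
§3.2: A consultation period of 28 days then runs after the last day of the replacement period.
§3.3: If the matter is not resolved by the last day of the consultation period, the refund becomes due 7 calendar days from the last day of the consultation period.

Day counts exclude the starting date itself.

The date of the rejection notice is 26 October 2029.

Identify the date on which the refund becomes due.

25 December 2029

The last day of the replacement period: 26 October 2029 + 25 days = 20 November 2029.
The last day of the consultation period: 20 November 2029 + 28 days = 18 December 2029.
The date on which the refund becomes due: 18 December 2029 + 7 days = 25 December 2029.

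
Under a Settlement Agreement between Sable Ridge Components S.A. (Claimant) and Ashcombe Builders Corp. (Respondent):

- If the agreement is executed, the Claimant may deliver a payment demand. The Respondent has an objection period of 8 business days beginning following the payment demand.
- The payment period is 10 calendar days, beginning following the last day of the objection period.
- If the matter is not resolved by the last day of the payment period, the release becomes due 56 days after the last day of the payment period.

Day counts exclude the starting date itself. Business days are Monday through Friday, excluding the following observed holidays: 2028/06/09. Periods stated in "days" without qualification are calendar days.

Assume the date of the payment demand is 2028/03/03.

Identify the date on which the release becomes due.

The last day of the objection period: counting 8 business days from Friday, 2028/03/03 (Mar 6, Mar 7, Mar 8, Mar 9, Mar 10, Mar 13, Mar 14, Mar 15, skipping weekends) reaches Wednesday, 2028/03/15.
The last day of the payment period: 2028/03/15 + 10 days = 2028/03/25.
The date on which the release becomes due: 2028/03/25 + 56 days = 2028/05/20.

2028/05/20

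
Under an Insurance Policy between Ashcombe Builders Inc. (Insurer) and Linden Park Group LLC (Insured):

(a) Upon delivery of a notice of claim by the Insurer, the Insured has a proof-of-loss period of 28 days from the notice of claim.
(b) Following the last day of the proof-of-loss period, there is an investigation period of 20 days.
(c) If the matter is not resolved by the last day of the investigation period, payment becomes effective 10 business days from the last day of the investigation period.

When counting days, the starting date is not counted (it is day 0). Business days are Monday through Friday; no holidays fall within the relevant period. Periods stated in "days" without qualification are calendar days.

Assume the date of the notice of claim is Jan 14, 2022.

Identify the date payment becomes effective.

The last day of the proof-of-loss period: Jan 14, 2022 + 28 days = Feb 11, 2022.
The last day of the investigation period: 20 calendar days after Feb 11, 2022 is Mar 3, 2022.
The date payment becomes effective: counting 10 business days from Thursday, Mar 3, 2022 (Mar 4, Mar 7, Mar 8, Mar 9, Mar 10, Mar 11, Mar 14, Mar 15, Mar 16, Mar 17, skipping weekends) reaches Thursday, Mar 17, 2022.

Mar 17, 2022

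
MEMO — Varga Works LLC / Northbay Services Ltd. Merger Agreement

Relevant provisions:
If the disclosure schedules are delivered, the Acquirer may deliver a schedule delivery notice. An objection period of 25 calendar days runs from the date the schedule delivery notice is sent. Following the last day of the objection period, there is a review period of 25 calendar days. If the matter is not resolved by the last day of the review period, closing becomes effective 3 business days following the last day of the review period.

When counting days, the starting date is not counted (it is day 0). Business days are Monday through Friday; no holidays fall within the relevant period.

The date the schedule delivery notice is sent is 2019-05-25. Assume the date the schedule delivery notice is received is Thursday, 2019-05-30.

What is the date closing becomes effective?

The last day of the objection period: 25 calendar days after 2019-05-25 is 2019-06-19.
Adding 25 calendar days to 2019-06-19 gives 2019-07-14, which is the last day of the review period.
From Sunday, 2019-07-14, 3 business days (Jul 15, Jul 16, Jul 17, skipping weekends) brings us to Wednesday, 2019-07-17, which is the date closing becomes effective.

2019-07-17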